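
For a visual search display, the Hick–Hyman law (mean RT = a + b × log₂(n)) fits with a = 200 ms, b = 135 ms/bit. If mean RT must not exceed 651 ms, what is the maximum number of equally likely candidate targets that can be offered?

Set 200 + 135·log₂ n ≤ 651 → log₂ n ≤ (651 − 200)/135 = 3.3407.
So n ≤ 2^3.3407 = 10.131; the largest integer n is 10.

10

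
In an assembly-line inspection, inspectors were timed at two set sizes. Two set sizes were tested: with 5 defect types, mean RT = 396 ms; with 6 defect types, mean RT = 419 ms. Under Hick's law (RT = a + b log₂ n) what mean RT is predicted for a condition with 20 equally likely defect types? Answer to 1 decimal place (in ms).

Solve the two-equation system in a and b:
  b = (419 − 396) / (log₂ 6 − log₂ 5) = 23 / (2.5850 − 2.3219) = 87.441 ms/bit
  a = 396 − 87.441 × 2.3219 = 192.968 ms
Then RT(20) = 192.968 + 87.441 × log₂ 20 = 192.968 + 87.441 × 4.3219 ≈ 570.882 ms.

570.9 ms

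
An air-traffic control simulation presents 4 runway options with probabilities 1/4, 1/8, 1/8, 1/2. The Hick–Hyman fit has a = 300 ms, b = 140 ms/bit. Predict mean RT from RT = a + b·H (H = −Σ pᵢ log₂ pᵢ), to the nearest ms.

545 ms

H = −Σ pᵢ log₂ pᵢ = 0.25·2 + 0.125·3 + 0.125·3 + 0.5·1 = 1.750 bits.
RT = 300 + 140 × 1.750 = 545.00 ms.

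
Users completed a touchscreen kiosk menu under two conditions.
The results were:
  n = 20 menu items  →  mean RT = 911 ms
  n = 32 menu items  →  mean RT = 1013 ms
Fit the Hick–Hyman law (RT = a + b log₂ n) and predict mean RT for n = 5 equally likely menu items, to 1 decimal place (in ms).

Fit slope and intercept:
  b = (1013 − 911) / (log₂ 32 − log₂ 20) = 102 / (5 − 4.3219) = 150.427 ms/bit
  a = 911 − 150.427 × 4.3219 = 260.867 ms
Then RT(5) = 260.867 + 150.427 × log₂ 5 = 260.867 + 150.427 × 2.3219 ≈ 610.147 ms.

610.1 ms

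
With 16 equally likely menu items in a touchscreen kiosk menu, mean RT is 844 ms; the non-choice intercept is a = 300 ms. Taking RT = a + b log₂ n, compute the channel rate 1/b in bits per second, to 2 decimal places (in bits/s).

b = (844 − 300)/log₂ 16 = 544/4 = 136.000 ms per bit = 0.13600 s/bit; the reciprocal is 7.353 bits/s.

7.35 bits/s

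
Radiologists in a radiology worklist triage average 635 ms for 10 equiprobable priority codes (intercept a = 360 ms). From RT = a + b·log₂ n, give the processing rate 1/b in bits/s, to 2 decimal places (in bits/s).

b = (635 − 360)/log₂ 10 = 275/3.3219 = 82.783 ms per bit = 0.08278 s/bit; the reciprocal is 12.080 bits/s.

12.08 bits/s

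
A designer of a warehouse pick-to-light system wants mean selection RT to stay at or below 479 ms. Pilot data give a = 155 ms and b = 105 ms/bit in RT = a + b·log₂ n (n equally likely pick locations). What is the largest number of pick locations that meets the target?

8

Set 155 + 105·log₂ n ≤ 479 → log₂ n ≤ (479 − 155)/105 = 3.0857.
So n ≤ 2^3.0857 = 8.490; the largest integer n is 8.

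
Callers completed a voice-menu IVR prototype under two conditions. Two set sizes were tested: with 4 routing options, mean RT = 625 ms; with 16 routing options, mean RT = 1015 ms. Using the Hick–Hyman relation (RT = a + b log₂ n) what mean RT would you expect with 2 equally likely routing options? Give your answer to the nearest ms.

430 ms

RT is linear in log₂ n, so two points fix the line:
  b = (1015 − 625) / (log₂ 16 − log₂ 4) = 390 / (4 − 2) = 195 ms/bit
  a = 625 − 195 × 2 = 235 ms
Then RT(2) = 235 + 195 × log₂ 2 = 235 + 195 × 1 ≈ 430.000 ms.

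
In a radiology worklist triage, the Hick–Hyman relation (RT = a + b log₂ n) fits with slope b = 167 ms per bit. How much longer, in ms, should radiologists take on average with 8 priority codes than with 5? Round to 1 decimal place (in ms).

113.2 ms

The intercept a cancels: ΔRT = b·(log₂ n₂ − log₂ n₁) = b·log₂(n₂/n₁).
log₂(8) − log₂(5) = 3 − 2.3219 = 0.6781.
ΔRT = 167 × 0.6781 = 113.238 ms.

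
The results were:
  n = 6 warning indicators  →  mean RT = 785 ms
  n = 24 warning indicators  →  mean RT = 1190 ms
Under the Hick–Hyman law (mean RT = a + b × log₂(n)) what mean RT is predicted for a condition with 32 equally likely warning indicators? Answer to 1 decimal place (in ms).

1274.0 ms

Solve the two-equation system in a and b:
  b = (1190 − 785) / (log₂ 24 − log₂ 6) = 405 / (4.5850 − 2.5850) = 202.500 ms/bit
  a = 785 − 202.500 × 2.5850 = 261.545 ms
Then RT(32) = 261.545 + 202.500 × log₂ 32 = 261.545 + 202.500 × 5 ≈ 1274.045 ms.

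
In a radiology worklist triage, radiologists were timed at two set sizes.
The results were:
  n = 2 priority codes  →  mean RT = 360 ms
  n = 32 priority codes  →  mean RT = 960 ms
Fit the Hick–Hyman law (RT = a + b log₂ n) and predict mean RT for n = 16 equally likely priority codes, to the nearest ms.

810 ms

Fit slope and intercept:
  b = (960 − 360) / (log₂ 32 − log₂ 2) = 600 / (5 − 1) = 150 ms/bit
  a = 360 − 150 × 1 = 210 ms
Then RT(16) = 210 + 150 × log₂ 16 = 210 + 150 × 4 ≈ 810.000 ms.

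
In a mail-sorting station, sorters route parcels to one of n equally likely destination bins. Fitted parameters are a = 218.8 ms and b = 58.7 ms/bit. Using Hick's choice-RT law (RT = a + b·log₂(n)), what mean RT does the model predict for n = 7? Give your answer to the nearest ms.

log₂(7) = 2.8074 bits, so RT = 218.8 + 58.7 × 2.8074 ≈ 383.592 ms.

384 ms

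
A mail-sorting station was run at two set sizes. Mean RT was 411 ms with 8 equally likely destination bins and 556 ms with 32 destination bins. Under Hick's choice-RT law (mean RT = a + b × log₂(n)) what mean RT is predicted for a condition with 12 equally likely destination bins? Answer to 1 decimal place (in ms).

453.4 ms

Solve the two-equation system in a and b:
  b = (556 − 411) / (log₂ 32 − log₂ 8) = 145 / (5 − 3) = 72.500 ms/bit
  a = 411 − 72.500 × 3 = 193.500 ms
Then RT(12) = 193.500 + 72.500 × log₂ 12 = 193.500 + 72.500 × 3.5850 ≈ 453.410 ms.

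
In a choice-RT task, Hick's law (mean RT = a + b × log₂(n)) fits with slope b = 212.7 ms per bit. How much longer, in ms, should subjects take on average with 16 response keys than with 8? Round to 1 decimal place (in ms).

212.7 ms

ΔRT = (a + b log₂ n₂) − (a + b log₂ n₁) = b·(log₂ n₂ − log₂ n₁).
log₂(16) − log₂(8) = log₂(16/8) = log₂(2) = 1.
ΔRT = 212.7 × 1.0000 = 212.700 ms.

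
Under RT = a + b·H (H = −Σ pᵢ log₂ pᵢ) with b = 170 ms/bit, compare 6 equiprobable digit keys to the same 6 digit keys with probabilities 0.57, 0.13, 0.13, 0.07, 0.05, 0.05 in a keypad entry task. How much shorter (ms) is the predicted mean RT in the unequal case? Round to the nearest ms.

112 ms

Equiprobable entropy H₀ = log₂ 6 = 2.5850 bits.
Skewed entropy H = −Σ pᵢ log₂ pᵢ = 1.9283 bits.
ΔRT = b·(H₀ − H) = 170 × 0.6567 = 111.63 ms.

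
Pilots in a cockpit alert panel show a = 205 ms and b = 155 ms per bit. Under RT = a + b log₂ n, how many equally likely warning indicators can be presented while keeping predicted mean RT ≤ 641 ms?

7

Information budget: (641 − 205)/155 = 2.8129 bits, so n ≤ 2^2.8129 = 7.027 → at most 7.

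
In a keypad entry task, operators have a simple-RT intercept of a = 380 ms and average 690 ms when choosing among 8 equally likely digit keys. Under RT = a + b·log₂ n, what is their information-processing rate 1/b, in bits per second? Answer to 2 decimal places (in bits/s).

b = (690 − 380)/log₂ 8 = 310/3 = 103.333 ms per bit = 0.10333 s/bit; the reciprocal is 9.677 bits/s.

9.68 bits/s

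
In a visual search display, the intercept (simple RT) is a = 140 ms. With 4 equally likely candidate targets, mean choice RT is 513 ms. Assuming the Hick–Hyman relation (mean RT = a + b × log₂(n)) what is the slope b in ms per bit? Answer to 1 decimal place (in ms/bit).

4 alternatives carry log₂ 4 = 2 bits; the choice cost is 513 − 140 = 373 ms, so b = 373/2 = 186.500 ms/bit.

186.5 ms/bit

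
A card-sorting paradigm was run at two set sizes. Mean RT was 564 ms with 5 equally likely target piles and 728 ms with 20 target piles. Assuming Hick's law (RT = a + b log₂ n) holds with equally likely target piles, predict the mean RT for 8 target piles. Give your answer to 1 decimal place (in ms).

619.6 ms

Solve the two-equation system in a and b:
  b = (728 − 564) / (log₂ 20 − log₂ 5) = 164 / (4.3219 − 2.3219) = 82.000 ms/bit
  a = 564 − 82.000 × 2.3219 = 373.602 ms
Then RT(8) = 373.602 + 82.000 × log₂ 8 = 373.602 + 82.000 × 3 ≈ 619.602 ms.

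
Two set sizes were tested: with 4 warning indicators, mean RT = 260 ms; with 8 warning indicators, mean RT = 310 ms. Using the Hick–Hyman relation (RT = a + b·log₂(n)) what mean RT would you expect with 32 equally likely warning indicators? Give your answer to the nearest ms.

410 ms

Solve the two-equation system in a and b:
  b = (310 − 260) / (log₂ 8 − log₂ 4) = 50 / (3 − 2) = 50 ms/bit
  a = 260 − 50 × 2 = 160 ms
Then RT(32) = 160 + 50 × log₂ 32 = 160 + 50 × 5 ≈ 410.000 ms.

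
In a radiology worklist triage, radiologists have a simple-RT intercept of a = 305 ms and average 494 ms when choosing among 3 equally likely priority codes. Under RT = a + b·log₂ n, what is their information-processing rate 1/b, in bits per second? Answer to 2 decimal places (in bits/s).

8.39 bits/s

Choice component = 494 − 305 = 189 ms over log₂(3) = 1.5850 bits.
b = 189 / 1.5850 = 119.246 ms/bit, so 1/b = 8.386 bits/s.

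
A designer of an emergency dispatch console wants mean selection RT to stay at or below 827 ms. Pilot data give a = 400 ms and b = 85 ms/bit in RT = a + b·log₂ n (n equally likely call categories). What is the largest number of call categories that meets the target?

32

Information budget: (827 − 400)/85 = 5.0235 bits, so n ≤ 2^5.0235 = 32.526 → at most 32.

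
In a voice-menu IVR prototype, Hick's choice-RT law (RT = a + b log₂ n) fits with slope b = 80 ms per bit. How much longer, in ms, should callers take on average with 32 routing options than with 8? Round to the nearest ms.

160 ms

Only the slope matters, since a is common to both: ΔRT = b·log₂(n₂/n₁).
log₂(32) − log₂(8) = log₂(32/8) = log₂(4) = 2.
ΔRT = 80 × 2.0000 = 160.000 ms.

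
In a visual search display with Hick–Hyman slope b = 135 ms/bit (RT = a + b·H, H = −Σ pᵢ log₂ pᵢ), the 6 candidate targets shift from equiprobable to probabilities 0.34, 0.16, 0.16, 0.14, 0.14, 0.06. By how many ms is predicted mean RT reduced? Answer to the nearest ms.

23 ms

Equiprobable entropy H₀ = log₂ 6 = 2.5850 bits.
Skewed entropy H = −Σ pᵢ log₂ pᵢ = 2.4130 bits.
ΔRT = b·(H₀ − H) = 135 × 0.1720 = 23.22 ms.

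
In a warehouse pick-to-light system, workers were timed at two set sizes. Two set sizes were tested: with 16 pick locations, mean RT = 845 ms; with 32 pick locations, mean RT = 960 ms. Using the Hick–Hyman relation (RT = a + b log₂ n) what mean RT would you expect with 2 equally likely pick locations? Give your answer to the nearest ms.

RT is linear in log₂ n, so two points fix the line:
  b = (960 − 845) / (log₂ 32 − log₂ 16) = 115 / (5 − 4) = 115 ms/bit
  a = 845 − 115 × 4 = 385 ms
Then RT(2) = 385 + 115 × log₂ 2 = 385 + 115 × 1 ≈ 500.000 ms.

500 ms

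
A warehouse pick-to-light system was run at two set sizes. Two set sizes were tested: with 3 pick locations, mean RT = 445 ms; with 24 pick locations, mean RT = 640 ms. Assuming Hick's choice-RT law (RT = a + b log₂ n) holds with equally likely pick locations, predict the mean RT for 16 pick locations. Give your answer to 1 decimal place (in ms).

RT is linear in log₂ n, so two points fix the line:
  b = (640 − 445) / (log₂ 24 − log₂ 3) = 195 / (4.5850 − 1.5850) = 65.000 ms/bit
  a = 445 − 65.000 × 1.5850 = 341.977 ms
Then RT(16) = 341.977 + 65.000 × log₂ 16 = 341.977 + 65.000 × 4 ≈ 601.977 ms.

602.0 ms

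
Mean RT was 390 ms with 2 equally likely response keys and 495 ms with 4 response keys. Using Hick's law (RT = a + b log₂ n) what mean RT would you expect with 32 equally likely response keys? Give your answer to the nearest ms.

810 ms

Solve the two-equation system in a and b:
  b = (495 − 390) / (log₂ 4 − log₂ 2) = 105 / (2 − 1) = 105 ms/bit
  a = 390 − 105 × 1 = 285 ms
Then RT(32) = 285 + 105 × log₂ 32 = 285 + 105 × 5 ≈ 810.000 ms.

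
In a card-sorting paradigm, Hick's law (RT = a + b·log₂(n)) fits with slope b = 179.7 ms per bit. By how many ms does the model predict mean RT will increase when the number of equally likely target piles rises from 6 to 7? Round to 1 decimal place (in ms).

40.0 ms

Only the slope matters, since a is common to both: ΔRT = b·log₂(n₂/n₁).
log₂(7) − log₂(6) = 2.8074 − 2.5850 = 0.2224.
ΔRT = 179.7 × 0.2224 = 39.964 ms.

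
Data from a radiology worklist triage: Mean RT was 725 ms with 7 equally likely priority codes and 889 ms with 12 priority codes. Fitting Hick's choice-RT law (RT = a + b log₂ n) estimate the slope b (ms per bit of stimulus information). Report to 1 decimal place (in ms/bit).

The slope on a log₂ axis is (889 − 725) / (3.5850 − 2.8074) = 210.903 ms/bit.

210.9 ms/bit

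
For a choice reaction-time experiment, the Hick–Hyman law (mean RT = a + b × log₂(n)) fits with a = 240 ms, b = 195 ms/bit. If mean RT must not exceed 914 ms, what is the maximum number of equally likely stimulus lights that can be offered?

Set 240 + 195·log₂ n ≤ 914 → log₂ n ≤ (914 − 240)/195 = 3.4564.
So n ≤ 2^3.4564 = 10.977; the largest integer n is 10.

10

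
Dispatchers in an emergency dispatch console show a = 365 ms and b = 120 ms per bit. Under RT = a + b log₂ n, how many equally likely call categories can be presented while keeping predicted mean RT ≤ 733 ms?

8

120·log₂ n ≤ 733 − 365 = 368, giving log₂ n ≤ 3.0667 and n ≤ 8.378. The largest whole number is 8.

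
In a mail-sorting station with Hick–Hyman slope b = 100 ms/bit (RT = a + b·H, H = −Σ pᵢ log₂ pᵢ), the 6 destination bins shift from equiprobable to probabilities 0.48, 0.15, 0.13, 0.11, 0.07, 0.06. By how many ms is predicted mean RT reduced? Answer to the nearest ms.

The RT saving is b·ΔH. Equiprobable H₀ = log₂(6) = 2.5850 bits; with the given probabilities H = 2.1638 bits.
b·(H₀ − H) = 100 × (2.5850 − 2.1638) = 42.11 ms.

42 ms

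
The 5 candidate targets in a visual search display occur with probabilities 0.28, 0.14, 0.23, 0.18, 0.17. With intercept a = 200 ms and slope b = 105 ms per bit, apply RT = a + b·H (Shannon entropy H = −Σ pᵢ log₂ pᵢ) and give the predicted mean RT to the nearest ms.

439 ms

Entropy contributions −pᵢ log₂ pᵢ: 0.5142, 0.3971, 0.4877, 0.4453, 0.4346; sum H = 2.2789 bits.
RT = a + bH = 200 + 105·2.2789 = 439.28 ms.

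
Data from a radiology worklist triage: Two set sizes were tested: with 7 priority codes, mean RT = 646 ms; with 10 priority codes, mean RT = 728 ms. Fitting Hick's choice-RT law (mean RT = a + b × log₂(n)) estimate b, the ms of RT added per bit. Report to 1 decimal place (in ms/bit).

159.4 ms/bit

The slope on a log₂ axis is (728 − 646) / (3.3219 − 2.8074) = 159.355 ms/bit.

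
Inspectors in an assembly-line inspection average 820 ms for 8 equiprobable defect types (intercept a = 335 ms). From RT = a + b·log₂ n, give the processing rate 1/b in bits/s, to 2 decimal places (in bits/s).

6.19 bits/s

Choice component = 820 − 335 = 485 ms over log₂(8) = 3 bits.
b = 485 / 3 = 161.667 ms/bit, so 1/b = 6.186 bits/s.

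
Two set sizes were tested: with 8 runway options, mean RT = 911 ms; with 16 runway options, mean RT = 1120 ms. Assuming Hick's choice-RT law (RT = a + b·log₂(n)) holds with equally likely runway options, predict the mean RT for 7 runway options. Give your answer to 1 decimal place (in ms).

Solve the two-equation system in a and b:
  b = (1120 − 911) / (log₂ 16 − log₂ 8) = 209 / (4 − 3) = 209.000 ms/bit
  a = 911 − 209.000 × 3 = 284.000 ms
Then RT(7) = 284.000 + 209.000 × log₂ 7 = 284.000 + 209.000 × 2.8074 ≈ 870.737 ms.

870.7 ms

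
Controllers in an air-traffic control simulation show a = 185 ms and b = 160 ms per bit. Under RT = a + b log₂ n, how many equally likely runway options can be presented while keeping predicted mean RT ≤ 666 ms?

Set 185 + 160·log₂ n ≤ 666 → log₂ n ≤ (666 − 185)/160 = 3.0063.
So n ≤ 2^3.0063 = 8.035; the largest integer n is 8.

8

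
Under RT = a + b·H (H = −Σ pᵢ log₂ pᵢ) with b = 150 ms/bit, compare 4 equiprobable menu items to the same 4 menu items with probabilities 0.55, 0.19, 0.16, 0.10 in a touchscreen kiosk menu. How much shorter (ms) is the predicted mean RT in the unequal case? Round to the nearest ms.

47 ms

Equiprobable entropy H₀ = log₂ 4 = 2.0000 bits.
Skewed entropy H = −Σ pᵢ log₂ pᵢ = 1.6848 bits.
ΔRT = b·(H₀ − H) = 150 × 0.3152 = 47.28 ms.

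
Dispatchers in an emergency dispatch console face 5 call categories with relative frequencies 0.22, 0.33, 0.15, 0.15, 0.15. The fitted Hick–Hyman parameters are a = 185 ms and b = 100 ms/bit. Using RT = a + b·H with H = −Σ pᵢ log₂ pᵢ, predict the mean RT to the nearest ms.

Entropy contributions −pᵢ log₂ pᵢ: 0.4806, 0.5278, 0.4105, 0.4105, 0.4105; sum H = 2.2400 bits.
RT = a + bH = 185 + 100·2.2400 = 409.00 ms.

409 ms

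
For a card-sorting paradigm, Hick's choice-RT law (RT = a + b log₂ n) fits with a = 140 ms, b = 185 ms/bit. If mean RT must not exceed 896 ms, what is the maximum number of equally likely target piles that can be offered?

16

185·log₂ n ≤ 896 − 140 = 756, giving log₂ n ≤ 4.0865 and n ≤ 16.988. The largest whole number is 16.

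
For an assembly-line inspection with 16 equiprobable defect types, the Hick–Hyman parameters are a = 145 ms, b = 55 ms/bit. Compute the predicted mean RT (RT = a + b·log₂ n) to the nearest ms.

log₂(16) = 4 bits, so RT = 145 + 55 × 4 ≈ 365.000 ms.

365 ms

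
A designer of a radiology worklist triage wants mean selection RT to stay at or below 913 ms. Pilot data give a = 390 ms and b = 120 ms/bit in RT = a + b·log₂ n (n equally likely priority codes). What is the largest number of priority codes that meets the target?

Information budget: (913 − 390)/120 = 4.3583 bits, so n ≤ 2^4.3583 = 20.511 → at most 20.

20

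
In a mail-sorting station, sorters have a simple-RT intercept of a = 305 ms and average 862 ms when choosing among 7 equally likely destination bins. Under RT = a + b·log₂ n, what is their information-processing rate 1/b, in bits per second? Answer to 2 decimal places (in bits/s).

Choice component = 862 − 305 = 557 ms over log₂(7) = 2.8074 bits.
b = 557 / 2.8074 = 198.407 ms/bit, so 1/b = 5.040 bits/s.

5.04 bits/s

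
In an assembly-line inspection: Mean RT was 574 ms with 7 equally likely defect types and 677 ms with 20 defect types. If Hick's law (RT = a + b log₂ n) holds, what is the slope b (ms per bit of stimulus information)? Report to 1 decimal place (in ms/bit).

68.0 ms/bit

b = (RT₂ − RT₁)/(log₂ n₂ − log₂ n₁) = (677 − 574)/(4.3219 − 2.8074) = 68.006 ms/bit.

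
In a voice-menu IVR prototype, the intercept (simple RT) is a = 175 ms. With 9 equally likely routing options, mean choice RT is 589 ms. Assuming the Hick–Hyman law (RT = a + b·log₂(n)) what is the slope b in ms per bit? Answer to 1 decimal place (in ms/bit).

log₂(9) = 3.1699 bits.
b = (RT − a)/log₂ n = (589 − 175) / 3.1699 = 130.602 ms/bit.

130.6 ms/bit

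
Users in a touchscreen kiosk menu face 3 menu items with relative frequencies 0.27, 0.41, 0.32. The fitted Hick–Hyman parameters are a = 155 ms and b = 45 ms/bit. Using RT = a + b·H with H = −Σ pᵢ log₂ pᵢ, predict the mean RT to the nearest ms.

225 ms

H = 0.27·log₂(1/0.27) + 0.41·log₂(1/0.41) + 0.32·log₂(1/0.32) = 1.5634 bits.
RT = 155 + 45 × 1.5634 = 225.35 ms.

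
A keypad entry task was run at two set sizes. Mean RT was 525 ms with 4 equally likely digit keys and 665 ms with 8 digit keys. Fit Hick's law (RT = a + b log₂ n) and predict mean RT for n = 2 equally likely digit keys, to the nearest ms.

385 ms

With log₂ n on the abscissa the relation is linear; from the two conditions:
  b = (665 − 525) / (log₂ 8 − log₂ 4) = 140 / (3 − 2) = 140 ms/bit
  a = 525 − 140 × 2 = 245 ms
Then RT(2) = 245 + 140 × log₂ 2 = 245 + 140 × 1 ≈ 385.000 ms.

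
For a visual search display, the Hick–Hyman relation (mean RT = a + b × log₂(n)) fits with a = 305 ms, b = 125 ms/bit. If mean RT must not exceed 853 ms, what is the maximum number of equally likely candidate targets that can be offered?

20

125·log₂ n ≤ 853 − 305 = 548, giving log₂ n ≤ 4.3840 and n ≤ 20.879. The largest whole number is 20.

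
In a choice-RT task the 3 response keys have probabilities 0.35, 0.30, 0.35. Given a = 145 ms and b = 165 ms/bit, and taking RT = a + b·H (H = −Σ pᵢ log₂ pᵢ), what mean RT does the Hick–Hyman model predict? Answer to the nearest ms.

Entropy contributions −pᵢ log₂ pᵢ: 0.5301, 0.5211, 0.5301; sum H = 1.5813 bits.
RT = a + bH = 145 + 165·1.5813 = 405.91 ms.

406 ms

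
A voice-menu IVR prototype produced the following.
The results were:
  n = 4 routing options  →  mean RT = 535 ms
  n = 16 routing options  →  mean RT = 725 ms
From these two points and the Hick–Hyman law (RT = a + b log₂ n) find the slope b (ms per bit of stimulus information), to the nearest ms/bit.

b = (RT₂ − RT₁)/(log₂ n₂ − log₂ n₁) = (725 − 535)/(4 − 2) = 95 ms/bit.

95 ms/bit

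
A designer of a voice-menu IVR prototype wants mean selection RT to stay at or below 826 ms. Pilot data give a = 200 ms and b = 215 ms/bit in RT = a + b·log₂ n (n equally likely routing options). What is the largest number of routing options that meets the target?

Set 200 + 215·log₂ n ≤ 826 → log₂ n ≤ (826 − 200)/215 = 2.9116.
So n ≤ 2^2.9116 = 7.525; the largest integer n is 7.

7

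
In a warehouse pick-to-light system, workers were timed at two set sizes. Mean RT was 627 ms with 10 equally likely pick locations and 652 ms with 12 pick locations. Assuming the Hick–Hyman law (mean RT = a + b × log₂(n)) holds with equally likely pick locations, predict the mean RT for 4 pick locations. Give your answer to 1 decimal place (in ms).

501.4 ms

With log₂ n on the abscissa the relation is linear; from the two conditions:
  b = (652 − 627) / (log₂ 12 − log₂ 10) = 25 / (3.5850 − 3.3219) = 95.045 ms/bit
  a = 627 − 95.045 × 3.3219 = 311.269 ms
Then RT(4) = 311.269 + 95.045 × log₂ 4 = 311.269 + 95.045 × 2 ≈ 501.358 ms.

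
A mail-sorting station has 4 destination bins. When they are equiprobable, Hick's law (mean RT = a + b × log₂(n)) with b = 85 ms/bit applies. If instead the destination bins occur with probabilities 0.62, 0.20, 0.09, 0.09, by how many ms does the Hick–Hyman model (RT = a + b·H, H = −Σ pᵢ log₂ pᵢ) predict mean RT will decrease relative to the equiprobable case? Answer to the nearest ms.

41 ms

Equiprobable entropy H₀ = log₂ 4 = 2.0000 bits.
Skewed entropy H = −Σ pᵢ log₂ pᵢ = 1.5173 bits.
ΔRT = b·(H₀ − H) = 85 × 0.4827 = 41.03 ms.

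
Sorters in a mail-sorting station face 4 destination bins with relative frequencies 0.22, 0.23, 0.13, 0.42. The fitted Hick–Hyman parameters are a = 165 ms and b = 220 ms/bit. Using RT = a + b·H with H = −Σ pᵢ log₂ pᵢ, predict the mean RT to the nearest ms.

H = 0.22·log₂(1/0.22) + 0.23·log₂(1/0.23) + 0.13·log₂(1/0.13) + 0.42·log₂(1/0.42) = 1.8765 bits.
RT = 165 + 220 × 1.8765 = 577.84 ms.

578 ms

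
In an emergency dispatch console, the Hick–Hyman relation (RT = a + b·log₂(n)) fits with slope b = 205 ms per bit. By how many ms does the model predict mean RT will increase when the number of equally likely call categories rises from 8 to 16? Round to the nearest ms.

The intercept a cancels: ΔRT = b·(log₂ n₂ − log₂ n₁) = b·log₂(n₂/n₁).
log₂(16) − log₂(8) = log₂(16/8) = log₂(2) = 1.
ΔRT = 205 × 1.0000 = 205.000 ms.

205 ms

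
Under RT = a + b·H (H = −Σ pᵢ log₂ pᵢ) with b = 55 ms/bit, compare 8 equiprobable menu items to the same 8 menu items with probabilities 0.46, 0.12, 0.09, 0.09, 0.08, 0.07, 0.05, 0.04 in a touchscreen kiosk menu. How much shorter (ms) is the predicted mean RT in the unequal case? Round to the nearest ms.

Equiprobable entropy H₀ = log₂ 8 = 3.0000 bits.
Skewed entropy H = −Σ pᵢ log₂ pᵢ = 2.4696 bits.
ΔRT = b·(H₀ − H) = 55 × 0.5304 = 29.17 ms.

29 ms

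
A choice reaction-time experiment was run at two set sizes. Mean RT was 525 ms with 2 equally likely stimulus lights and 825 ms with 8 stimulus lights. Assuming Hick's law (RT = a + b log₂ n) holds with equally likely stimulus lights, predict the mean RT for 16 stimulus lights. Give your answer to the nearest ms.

975 ms

RT is linear in log₂ n, so two points fix the line:
  b = (825 − 525) / (log₂ 8 − log₂ 2) = 300 / (3 − 1) = 150 ms/bit
  a = 525 − 150 × 1 = 375 ms
Then RT(16) = 375 + 150 × log₂ 16 = 375 + 150 × 4 ≈ 975.000 ms.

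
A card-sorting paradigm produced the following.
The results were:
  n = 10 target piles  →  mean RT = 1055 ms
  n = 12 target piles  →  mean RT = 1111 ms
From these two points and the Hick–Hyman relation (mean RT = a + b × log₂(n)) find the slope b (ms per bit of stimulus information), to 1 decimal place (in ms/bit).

212.9 ms/bit

b = (RT₂ − RT₁)/(log₂ n₂ − log₂ n₁) = (1111 − 1055)/(3.5850 − 3.3219) = 212.900 ms/bit.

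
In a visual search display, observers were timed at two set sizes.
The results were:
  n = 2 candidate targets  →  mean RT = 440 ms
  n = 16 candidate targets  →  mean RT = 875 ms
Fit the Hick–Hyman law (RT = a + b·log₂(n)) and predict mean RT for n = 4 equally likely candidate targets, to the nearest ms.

RT is linear in log₂ n, so two points fix the line:
  b = (875 − 440) / (log₂ 16 − log₂ 2) = 435 / (4 − 1) = 145 ms/bit
  a = 440 − 145 × 1 = 295 ms
Then RT(4) = 295 + 145 × log₂ 4 = 295 + 145 × 2 ≈ 585.000 ms.

585 ms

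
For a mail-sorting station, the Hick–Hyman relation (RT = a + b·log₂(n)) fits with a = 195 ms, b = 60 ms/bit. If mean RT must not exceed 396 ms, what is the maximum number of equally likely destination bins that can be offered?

60·log₂ n ≤ 396 − 195 = 201, giving log₂ n ≤ 3.3500 and n ≤ 10.196. The largest whole number is 10.

10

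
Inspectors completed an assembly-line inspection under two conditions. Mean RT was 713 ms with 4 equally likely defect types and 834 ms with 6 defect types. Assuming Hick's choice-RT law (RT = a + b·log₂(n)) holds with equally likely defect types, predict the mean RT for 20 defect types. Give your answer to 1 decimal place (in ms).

1193.3 ms

With log₂ n on the abscissa the relation is linear; from the two conditions:
  b = (834 − 713) / (log₂ 6 − log₂ 4) = 121 / (2.5850 − 2) = 206.851 ms/bit
  a = 713 − 206.851 × 2 = 299.298 ms
Then RT(20) = 299.298 + 206.851 × log₂ 20 = 299.298 + 206.851 × 4.3219 ≈ 1193.293 ms.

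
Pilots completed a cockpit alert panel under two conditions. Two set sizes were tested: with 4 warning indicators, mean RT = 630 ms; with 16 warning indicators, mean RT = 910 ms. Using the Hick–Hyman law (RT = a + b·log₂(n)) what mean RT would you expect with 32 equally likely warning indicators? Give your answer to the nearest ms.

RT is linear in log₂ n, so two points fix the line:
  b = (910 − 630) / (log₂ 16 − log₂ 4) = 280 / (4 − 2) = 140 ms/bit
  a = 630 − 140 × 2 = 350 ms
Then RT(32) = 350 + 140 × log₂ 32 = 350 + 140 × 5 ≈ 1050.000 ms.

1050 ms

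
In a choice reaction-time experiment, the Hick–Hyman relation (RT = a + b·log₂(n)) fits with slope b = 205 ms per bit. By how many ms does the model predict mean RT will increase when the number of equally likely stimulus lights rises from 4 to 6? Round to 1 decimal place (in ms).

119.9 ms

Only the slope matters, since a is common to both: ΔRT = b·log₂(n₂/n₁).
log₂(6) − log₂(4) = 2.5850 − 2 = 0.5850.
ΔRT = 205 × 0.5850 = 119.917 ms.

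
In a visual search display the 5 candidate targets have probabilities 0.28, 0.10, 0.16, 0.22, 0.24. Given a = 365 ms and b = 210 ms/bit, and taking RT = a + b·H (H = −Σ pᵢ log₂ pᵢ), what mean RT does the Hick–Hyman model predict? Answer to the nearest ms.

H = 0.28·log₂(1/0.28) + 0.10·log₂(1/0.10) + 0.16·log₂(1/0.16) + 0.22·log₂(1/0.22) + 0.24·log₂(1/0.24) = 2.2441 bits.
RT = 365 + 210 × 2.2441 = 836.27 ms.

836 ms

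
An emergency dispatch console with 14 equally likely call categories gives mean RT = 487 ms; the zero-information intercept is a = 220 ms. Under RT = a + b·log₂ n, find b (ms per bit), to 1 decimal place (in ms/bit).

b = (487 − 220) / log₂(14) = 267 / 3.8074 = 70.127 ms/bit.

70.1 ms/bit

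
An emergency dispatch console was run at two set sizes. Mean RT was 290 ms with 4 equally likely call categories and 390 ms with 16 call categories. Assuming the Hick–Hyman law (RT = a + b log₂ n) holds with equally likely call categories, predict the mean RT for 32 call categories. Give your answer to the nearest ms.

440 ms

Fit slope and intercept:
  b = (390 − 290) / (log₂ 16 − log₂ 4) = 100 / (4 − 2) = 50 ms/bit
  a = 290 − 50 × 2 = 190 ms
Then RT(32) = 190 + 50 × log₂ 32 = 190 + 50 × 5 ≈ 440.000 ms.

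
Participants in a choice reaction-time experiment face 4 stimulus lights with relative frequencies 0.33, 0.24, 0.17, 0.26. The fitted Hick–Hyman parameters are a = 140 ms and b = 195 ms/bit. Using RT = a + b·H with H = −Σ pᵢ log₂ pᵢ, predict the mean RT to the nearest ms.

Entropy contributions −pᵢ log₂ pᵢ: 0.5278, 0.4941, 0.4346, 0.5053; sum H = 1.9618 bits.
RT = a + bH = 140 + 195·1.9618 = 522.56 ms.

523 ms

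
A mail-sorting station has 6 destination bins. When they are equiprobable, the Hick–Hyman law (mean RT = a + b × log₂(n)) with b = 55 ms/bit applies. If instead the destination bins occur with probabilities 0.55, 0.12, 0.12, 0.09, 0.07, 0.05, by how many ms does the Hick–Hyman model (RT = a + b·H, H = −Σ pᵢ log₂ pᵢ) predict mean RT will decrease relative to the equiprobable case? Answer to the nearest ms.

Equiprobable entropy H₀ = log₂ 6 = 2.5850 bits.
Skewed entropy H = −Σ pᵢ log₂ pᵢ = 2.0058 bits.
ΔRT = b·(H₀ − H) = 55 × 0.5791 = 31.85 ms.

32 ms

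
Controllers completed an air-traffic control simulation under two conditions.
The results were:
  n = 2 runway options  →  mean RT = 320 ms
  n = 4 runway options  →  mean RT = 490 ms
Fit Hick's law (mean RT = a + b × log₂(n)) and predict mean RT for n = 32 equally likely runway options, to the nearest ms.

With log₂ n on the abscissa the relation is linear; from the two conditions:
  b = (490 − 320) / (log₂ 4 − log₂ 2) = 170 / (2 − 1) = 170 ms/bit
  a = 320 − 170 × 1 = 150 ms
Then RT(32) = 150 + 170 × log₂ 32 = 150 + 170 × 5 ≈ 1000.000 ms.

1000 ms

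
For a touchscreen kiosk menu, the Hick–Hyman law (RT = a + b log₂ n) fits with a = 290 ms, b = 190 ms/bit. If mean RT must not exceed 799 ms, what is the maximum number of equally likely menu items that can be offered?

6

190·log₂ n ≤ 799 − 290 = 509, giving log₂ n ≤ 2.6789 and n ≤ 6.404. The largest whole number is 6.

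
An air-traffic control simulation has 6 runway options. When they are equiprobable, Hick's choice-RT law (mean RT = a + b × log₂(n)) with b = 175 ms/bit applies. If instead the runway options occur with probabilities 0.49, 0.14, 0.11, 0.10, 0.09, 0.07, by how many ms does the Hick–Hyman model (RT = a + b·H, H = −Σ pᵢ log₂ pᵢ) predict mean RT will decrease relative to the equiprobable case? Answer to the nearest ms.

Equiprobable entropy H₀ = log₂ 6 = 2.5850 bits.
Skewed entropy H = −Σ pᵢ log₂ pᵢ = 2.1651 bits.
ΔRT = b·(H₀ − H) = 175 × 0.4199 = 73.48 ms.

73 ms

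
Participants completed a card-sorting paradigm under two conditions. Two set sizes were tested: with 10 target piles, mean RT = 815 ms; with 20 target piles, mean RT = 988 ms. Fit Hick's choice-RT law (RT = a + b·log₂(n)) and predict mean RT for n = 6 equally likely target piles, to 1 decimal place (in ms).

Fit slope and intercept:
  b = (988 − 815) / (log₂ 20 − log₂ 10) = 173 / (4.3219 − 3.3219) = 173.000 ms/bit
  a = 815 − 173.000 × 3.3219 = 240.306 ms
Then RT(6) = 240.306 + 173.000 × log₂ 6 = 240.306 + 173.000 × 2.5850 ≈ 687.505 ms.

687.5 ms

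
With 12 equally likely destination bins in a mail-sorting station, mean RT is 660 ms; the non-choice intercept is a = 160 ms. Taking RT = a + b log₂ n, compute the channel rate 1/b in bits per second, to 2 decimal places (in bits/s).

Choice component = 660 − 160 = 500 ms over log₂(12) = 3.5850 bits.
b = 500 / 3.5850 = 139.471 ms/bit, so 1/b = 7.170 bits/s.

7.17 bits/s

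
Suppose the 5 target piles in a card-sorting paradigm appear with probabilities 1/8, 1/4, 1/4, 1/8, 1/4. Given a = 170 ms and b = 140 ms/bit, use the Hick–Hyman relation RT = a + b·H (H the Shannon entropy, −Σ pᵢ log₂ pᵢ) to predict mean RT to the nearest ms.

H = −Σ pᵢ log₂ pᵢ = 0.125·3 + 0.25·2 + 0.25·2 + 0.125·3 + 0.25·2 = 2.250 bits.
RT = 170 + 140 × 2.250 = 485.00 ms.

485 ms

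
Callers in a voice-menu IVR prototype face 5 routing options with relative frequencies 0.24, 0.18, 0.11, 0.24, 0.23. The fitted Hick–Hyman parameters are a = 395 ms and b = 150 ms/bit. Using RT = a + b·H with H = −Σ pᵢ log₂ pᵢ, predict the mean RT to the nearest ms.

H = 0.24·log₂(1/0.24) + 0.18·log₂(1/0.18) + 0.11·log₂(1/0.11) + 0.24·log₂(1/0.24) + 0.23·log₂(1/0.23) = 2.2715 bits.
RT = 395 + 150 × 2.2715 = 735.73 ms.

736 ms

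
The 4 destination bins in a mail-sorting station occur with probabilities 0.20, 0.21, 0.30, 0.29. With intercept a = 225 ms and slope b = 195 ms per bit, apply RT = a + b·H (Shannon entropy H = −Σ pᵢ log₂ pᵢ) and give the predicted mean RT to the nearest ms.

Entropy contributions −pᵢ log₂ pᵢ: 0.4644, 0.4728, 0.5211, 0.5179; sum H = 1.9762 bits.
RT = a + bH = 225 + 195·1.9762 = 610.36 ms.

610 ms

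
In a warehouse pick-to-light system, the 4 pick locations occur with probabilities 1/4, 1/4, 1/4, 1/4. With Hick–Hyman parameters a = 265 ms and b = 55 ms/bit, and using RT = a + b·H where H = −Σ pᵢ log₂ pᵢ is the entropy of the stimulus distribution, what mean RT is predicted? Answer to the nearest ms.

Each term −pᵢ log₂ pᵢ: 0.25·2 + 0.25·2 + 0.25·2 + 0.25·2; summed, H = 2.000 bits.
Mean RT = a + bH = 265 + 55·2.000 = 375.00 ms.

375 ms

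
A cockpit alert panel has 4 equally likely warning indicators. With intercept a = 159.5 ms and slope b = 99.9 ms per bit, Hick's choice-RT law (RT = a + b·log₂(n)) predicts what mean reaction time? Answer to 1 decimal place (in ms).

359.3 ms

log₂(4) = 2 bits, so RT = 159.5 + 99.9 × 2 ≈ 359.300 ms.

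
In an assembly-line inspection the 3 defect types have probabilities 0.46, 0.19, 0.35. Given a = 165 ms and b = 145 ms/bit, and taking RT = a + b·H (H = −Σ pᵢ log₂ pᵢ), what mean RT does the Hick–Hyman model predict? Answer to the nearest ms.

383 ms

Entropy contributions −pᵢ log₂ pᵢ: 0.5153, 0.4552, 0.5301; sum H = 1.5007 bits.
RT = a + bH = 165 + 145·1.5007 = 382.60 ms.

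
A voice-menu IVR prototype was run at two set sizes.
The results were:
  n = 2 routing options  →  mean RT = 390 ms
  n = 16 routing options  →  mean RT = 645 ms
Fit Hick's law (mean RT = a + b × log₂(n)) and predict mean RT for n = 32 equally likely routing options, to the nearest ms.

730 ms

Solve the two-equation system in a and b:
  b = (645 − 390) / (log₂ 16 − log₂ 2) = 255 / (4 − 1) = 85 ms/bit
  a = 390 − 85 × 1 = 305 ms
Then RT(32) = 305 + 85 × log₂ 32 = 305 + 85 × 5 ≈ 730.000 ms.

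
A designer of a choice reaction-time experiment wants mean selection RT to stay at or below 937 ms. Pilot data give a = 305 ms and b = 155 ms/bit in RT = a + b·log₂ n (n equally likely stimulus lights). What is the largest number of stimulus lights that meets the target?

155·log₂ n ≤ 937 − 305 = 632, giving log₂ n ≤ 4.0774 and n ≤ 16.882. The largest whole number is 16.

16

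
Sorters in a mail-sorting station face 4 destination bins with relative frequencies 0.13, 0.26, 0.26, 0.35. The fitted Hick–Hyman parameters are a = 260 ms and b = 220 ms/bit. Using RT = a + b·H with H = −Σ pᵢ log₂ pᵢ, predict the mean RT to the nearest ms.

683 ms

H = 0.13·log₂(1/0.13) + 0.26·log₂(1/0.26) + 0.26·log₂(1/0.26) + 0.35·log₂(1/0.35) = 1.9233 bits.
RT = 260 + 220 × 1.9233 = 683.13 ms.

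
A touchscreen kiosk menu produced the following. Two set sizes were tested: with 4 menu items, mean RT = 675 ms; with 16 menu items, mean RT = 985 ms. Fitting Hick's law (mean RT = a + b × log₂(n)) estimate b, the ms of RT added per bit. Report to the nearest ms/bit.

The slope on a log₂ axis is (985 − 675) / (4 − 2) = 155 ms/bit.

155 ms/bit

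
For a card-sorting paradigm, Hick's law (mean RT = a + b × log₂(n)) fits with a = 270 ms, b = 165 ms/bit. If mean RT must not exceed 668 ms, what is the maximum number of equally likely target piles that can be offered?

5

Information budget: (668 − 270)/165 = 2.4121 bits, so n ≤ 2^2.4121 = 5.323 → at most 5.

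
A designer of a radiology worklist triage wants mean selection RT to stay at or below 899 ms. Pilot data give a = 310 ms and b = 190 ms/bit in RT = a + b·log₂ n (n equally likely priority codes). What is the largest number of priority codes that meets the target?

8

Set 310 + 190·log₂ n ≤ 899 → log₂ n ≤ (899 − 310)/190 = 3.1000.
So n ≤ 2^3.1000 = 8.574; the largest integer n is 8.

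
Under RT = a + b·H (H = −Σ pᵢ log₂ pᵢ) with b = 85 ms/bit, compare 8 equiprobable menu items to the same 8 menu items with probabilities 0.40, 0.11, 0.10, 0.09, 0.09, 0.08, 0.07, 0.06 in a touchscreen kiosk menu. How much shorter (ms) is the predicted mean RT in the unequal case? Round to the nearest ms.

31 ms

The RT saving is b·ΔH. Equiprobable H₀ = log₂(8) = 3.0000 bits; with the given probabilities H = 2.6402 bits.
b·(H₀ − H) = 85 × (3.0000 − 2.6402) = 30.59 ms.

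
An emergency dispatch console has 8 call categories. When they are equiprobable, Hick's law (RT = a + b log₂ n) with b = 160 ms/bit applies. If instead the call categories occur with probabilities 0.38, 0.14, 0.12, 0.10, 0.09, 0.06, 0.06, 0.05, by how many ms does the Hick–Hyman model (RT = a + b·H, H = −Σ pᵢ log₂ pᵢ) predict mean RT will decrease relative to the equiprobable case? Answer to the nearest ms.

Equiprobable entropy H₀ = log₂ 8 = 3.0000 bits.
Skewed entropy H = −Σ pᵢ log₂ pᵢ = 2.6426 bits.
ΔRT = b·(H₀ − H) = 160 × 0.3574 = 57.18 ms.

57 ms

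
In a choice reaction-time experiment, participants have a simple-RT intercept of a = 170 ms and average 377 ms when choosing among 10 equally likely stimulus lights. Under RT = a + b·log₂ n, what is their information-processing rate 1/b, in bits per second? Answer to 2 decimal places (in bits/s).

16.05 bits/s

b = (377 − 170)/log₂ 10 = 207/3.3219 = 62.313 ms per bit = 0.06231 s/bit; the reciprocal is 16.048 bits/s.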